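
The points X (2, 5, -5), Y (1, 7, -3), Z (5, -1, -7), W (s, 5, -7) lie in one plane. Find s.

Coplanarity ⇔ det[XY; XZ; XW] = 0.
Expanding, this is linear in s: (8)s + (-16) = 0.
So s = 2.

2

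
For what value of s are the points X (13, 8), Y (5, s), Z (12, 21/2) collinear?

Collinearity: (Y − X) must be parallel to (Z − X) = (-1, 5/2).
Cross-multiplying the components: (s − 8)·(-1) = (-8)·(5/2).
Solving gives s = 28.

28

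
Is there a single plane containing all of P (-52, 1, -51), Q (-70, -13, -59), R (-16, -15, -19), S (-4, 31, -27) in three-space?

Yes

With P as base: PQ = (-18, -14, -8), PR = (36, -16, 32), PS = (48, 30, 24).
PR × PS = (-1344, 672, 1848).
PQ · (PR × PS) = 0.
The scalar triple product vanishes, so the four points are coplanar.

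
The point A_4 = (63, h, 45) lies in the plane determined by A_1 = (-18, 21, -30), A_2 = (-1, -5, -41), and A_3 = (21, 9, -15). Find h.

A normal to the plane is n = A_1A_2 × A_1A_3 = (-522, -684, 810).
A_4 lies in the plane iff n · A_1A_4 = 0.
This gives (-684)h + (32832) = 0, so h = 48.

48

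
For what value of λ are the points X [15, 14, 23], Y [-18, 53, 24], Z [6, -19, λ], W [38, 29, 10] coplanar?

36

The points are coplanar iff XY · (XZ × XW) = 0.
Expanding, this is linear in λ: (1392)λ + (-50112) = 0.
So λ = 36.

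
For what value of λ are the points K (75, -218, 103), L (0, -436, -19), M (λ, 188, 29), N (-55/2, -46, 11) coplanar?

-44

Coplanarity ⇔ det[KL; KM; KN] = 0.
Expanding, this is linear in λ: (-41040)λ + (-1805760) = 0.
So λ = -44.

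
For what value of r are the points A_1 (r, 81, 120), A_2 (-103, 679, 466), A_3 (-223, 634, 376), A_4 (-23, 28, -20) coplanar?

194

The points are coplanar iff A_1A_2 · (A_1A_3 × A_1A_4) = 0.
Expanding, this is linear in r: (36720)r + (-7123680) = 0.
So r = 194.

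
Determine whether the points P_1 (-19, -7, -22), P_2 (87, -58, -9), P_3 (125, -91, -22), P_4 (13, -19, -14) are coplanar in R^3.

Yes

The four points are coplanar iff the 3×3 determinant with rows P_1P_2, P_1P_3, P_1P_4 is zero.
Rows: (106, -51, 13), (144, -84, 0), (32, -12, 8).
Expanding along the first row: (106)(-672) − (-51)(1152) + (13)(960) = 0.
Zero determinant ⇒ coplanar.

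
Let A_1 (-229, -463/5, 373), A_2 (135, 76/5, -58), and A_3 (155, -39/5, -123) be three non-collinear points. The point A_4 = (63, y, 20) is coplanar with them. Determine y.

-56/5

The plane through A_1, A_2, A_3 has equation −16920x + 15040y − 10528z = -1444968.
Substituting A_4: (15040)y + (-1276520) = -1444968, so y = -56/5.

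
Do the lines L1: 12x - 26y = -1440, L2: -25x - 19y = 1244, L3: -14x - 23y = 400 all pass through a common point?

Intersecting L1 and L2: solving the 2×2 system gives (x, y) = (-68, 24).
Substitute into L3: (-14)(-68) + (-23)(24) = 400.
This equals 400, so (-68, 24) lies on all three lines and they are concurrent.

Yes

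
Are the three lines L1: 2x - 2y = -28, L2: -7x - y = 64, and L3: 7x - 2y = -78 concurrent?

No

The three lines meet at one point iff the augmented coefficient matrix [aᵢ bᵢ cᵢ] has rank < 3, i.e. its determinant vanishes.
Here the determinant is 20.
Nonzero, so no common point exists.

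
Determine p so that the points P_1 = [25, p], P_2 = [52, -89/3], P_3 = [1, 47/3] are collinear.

Collinearity: (P_1 − P_2) must be parallel to (P_3 − P_2) = (-51, 136/3).
Cross-multiplying the components: (p − (-89/3))·(-51) = (-27)·(136/3).
Solving gives p = -17/3.

-17/3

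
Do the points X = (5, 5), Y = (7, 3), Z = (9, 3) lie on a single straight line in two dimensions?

XY = (2, -2), XZ = (4, -2).
Twice the signed area of △XYZ is (2)(-2) − (-2)(4) = 4.
The area is nonzero, so the three points are not collinear.

No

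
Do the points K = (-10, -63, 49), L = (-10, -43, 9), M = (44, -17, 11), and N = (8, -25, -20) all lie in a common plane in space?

The four points are coplanar iff the 3×3 determinant with rows KL, KM, KN is zero.
Rows: (0, 20, -40), (54, 46, -38), (18, 38, -69).
Expanding along the first row: (0)(-1730) − (20)(-3042) + (-40)(1224) = 11880.
Nonzero ⇒ not coplanar.

No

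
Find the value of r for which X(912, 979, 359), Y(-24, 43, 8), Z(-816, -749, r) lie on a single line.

-289

Collinearity requires XY × XZ = 0; each component is linear in r.
The x-component gives (-936)r + (-270504) = 0, so r = -289.
The remaining components then also vanish.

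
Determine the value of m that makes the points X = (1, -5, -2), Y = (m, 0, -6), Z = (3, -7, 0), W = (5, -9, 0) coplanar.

-4

Coplanarity ⇔ det[XY; XZ; XW] = 0.
Expanding, this is linear in m: (4)m + (16) = 0.
So m = -4.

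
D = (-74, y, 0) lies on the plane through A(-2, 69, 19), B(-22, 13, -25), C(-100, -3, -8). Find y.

Coplanarity requires AB · (AC × AD) = 0.
AB = (-20, -56, -44), AC = (-98, -72, -27); the triple product is linear in y with coefficient 3772 and constant term -64124.
Setting it to zero: y = 17.

17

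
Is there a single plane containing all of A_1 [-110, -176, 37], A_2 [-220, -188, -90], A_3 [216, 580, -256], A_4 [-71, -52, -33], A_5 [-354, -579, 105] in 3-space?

No

The plane through A_1, A_2, A_3 has normal n = A_1A_2 × A_1A_3 = (99528, -73632, -79248) and equation n·P = -921024.
Checking the remaining points: n·A_4 = -622440, n·A_5 = -921024.
Since n·A_4 = -622440 ≠ -921024, A_4 is off the plane and the points are not all coplanar.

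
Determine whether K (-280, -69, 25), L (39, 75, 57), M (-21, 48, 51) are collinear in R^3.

KL = (319, 144, 32), KM = (259, 117, 26).
KL × KM = (0, -6, 27).
The cross product is nonzero, so the points do not lie on one line.

No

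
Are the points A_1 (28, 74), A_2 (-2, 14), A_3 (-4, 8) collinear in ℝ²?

No

A_1A_2 = (-30, -60), A_1A_3 = (-32, -66).
Twice the signed area of △A_1A_2A_3 is (-30)(-66) − (-60)(-32) = 60.
The area is nonzero, so the three points are not collinear.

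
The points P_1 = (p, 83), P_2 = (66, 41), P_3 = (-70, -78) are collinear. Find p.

The three points are collinear iff det[P_1P_2; P_1P_3] = 0.
This determinant is linear in p: (119)p + (-13566) = 0, so p = 114.

114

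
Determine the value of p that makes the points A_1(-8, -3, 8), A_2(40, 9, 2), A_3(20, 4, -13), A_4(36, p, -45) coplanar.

8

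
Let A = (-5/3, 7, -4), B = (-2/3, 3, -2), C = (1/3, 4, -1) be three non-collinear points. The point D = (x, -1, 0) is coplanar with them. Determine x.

Coplanarity requires AB · (AC × AD) = 0.
AB = (1, -4, 2), AC = (2, -3, 3); the triple product is linear in x with coefficient -6 and constant term 2.
Setting it to zero: x = 1/3.

1/3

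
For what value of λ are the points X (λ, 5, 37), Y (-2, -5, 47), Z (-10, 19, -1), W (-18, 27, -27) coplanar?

Coplanarity ⇔ det[XY; XZ; XW] = 0.
Expanding, this is linear in λ: (240)λ + (0) = 0.
So λ = 0.

0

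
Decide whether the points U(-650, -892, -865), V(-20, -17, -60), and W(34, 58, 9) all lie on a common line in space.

Yes

UV = (630, 875, 805), UW = (684, 950, 874).
UV × UW = (0, 0, 0).
The cross product vanishes, so the three points are collinear.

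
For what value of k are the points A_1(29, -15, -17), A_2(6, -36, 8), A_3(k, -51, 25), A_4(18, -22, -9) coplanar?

-19

Normal to plane A_1A_2A_4: n = (7, -91, -70); plane equation n·P = 2758.
Requiring n·A_3 = 2758: (7)k + (2891) = 2758.
So k = -19.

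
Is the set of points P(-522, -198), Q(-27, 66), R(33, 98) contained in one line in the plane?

PQ = (495, 264), PR = (555, 296).
Checking proportionality: PR = 37/33·PQ, so the vectors are parallel and the points are collinear.

Yes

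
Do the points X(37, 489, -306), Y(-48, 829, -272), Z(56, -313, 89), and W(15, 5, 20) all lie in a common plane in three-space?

Yes

The four points are coplanar iff the 3×3 determinant with rows XY, XZ, XW is zero.
Rows: (-85, 340, 34), (19, -802, 395), (-22, -484, 326).
Expanding along the first row: (-85)(-70272) − (340)(14884) + (34)(-26840) = 0.
Zero determinant ⇒ coplanar.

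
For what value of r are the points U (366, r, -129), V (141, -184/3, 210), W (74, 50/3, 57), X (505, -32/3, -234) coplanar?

Coplanarity ⇔ det[UV; UW; UX] = 0.
Expanding, this is linear in r: (85440)r + (512640) = 0.
So r = -6.

-6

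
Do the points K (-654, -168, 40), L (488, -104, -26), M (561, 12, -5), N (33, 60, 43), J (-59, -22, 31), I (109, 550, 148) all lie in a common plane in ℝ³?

No

The plane through K, L, M has normal n = KL × KM = (9000, -28800, 127800) and equation n·P = 4064400.
Checking the remaining points: n·N = 4064400, n·J = 4064400, n·I = 4055400.
Since n·I = 4055400 ≠ 4064400, I is off the plane and the points are not all coplanar.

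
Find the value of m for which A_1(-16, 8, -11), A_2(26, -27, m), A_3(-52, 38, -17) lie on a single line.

-4

Direction A_1A_3 = (-36, 30, -6). From the x-coordinate of A_2, the parameter along the line is τ = (26 − (-16))/(-36) = -7/6.
Then m = (-11) + (-7/6)·(-6) = -4.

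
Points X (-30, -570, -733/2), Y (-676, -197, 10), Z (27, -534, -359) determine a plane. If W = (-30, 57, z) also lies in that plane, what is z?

A normal to the plane is n = XY × XZ = (-21513/2, 52611/2, -44517).
W lies in the plane iff n · XW = 0.
This gives (-44517)z + (178068) = 0, so z = 4.

4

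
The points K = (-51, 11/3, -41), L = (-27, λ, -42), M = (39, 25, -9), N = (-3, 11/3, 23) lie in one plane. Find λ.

35/3

Normal to plane KMN: n = (4096/3, -4224, -1024); plane equation n·P = -43136.
Requiring n·L = -43136: (-4224)λ + (6144) = -43136.
So λ = 35/3.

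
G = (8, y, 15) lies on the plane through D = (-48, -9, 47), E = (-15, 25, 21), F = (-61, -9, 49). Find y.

29

A normal to the plane is n = DE × DF = (68, 272, 442).
G lies in the plane iff n · DG = 0.
This gives (272)y + (-7888) = 0, so y = 29.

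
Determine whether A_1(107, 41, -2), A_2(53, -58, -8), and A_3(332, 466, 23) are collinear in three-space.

No

A_1A_2 = (-54, -99, -6), A_1A_3 = (225, 425, 25).
Comparing components 2 and 3: (-99)(25) − (-6)(425) = 75 ≠ 0, so A_1A_2 and A_1A_3 are not parallel and the points are not collinear.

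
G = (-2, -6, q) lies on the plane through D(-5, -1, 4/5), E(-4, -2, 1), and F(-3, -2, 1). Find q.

9/5

Coplanarity requires DE · (DF × DG) = 0.
DE = (1, -1, 1/5), DF = (2, -1, 1/5); the triple product is linear in q with coefficient 1 and constant term -9/5.
Setting it to zero: q = 9/5.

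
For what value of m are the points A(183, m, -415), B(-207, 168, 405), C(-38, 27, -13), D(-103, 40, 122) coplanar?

Coplanarity ⇔ det[AB; AC; AD] = 0.
Expanding, this is linear in m: (-4355)m + (322270) = 0.
So m = 74.

74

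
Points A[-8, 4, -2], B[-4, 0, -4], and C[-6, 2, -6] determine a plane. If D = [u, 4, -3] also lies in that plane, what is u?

The plane through A, B, C has equation 12x + 12y = -48.
Substituting D: (12)u + (48) = -48, so u = -8.

-8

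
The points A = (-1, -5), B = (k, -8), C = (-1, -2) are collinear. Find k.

-1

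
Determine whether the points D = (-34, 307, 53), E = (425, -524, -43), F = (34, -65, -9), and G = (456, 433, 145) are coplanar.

Yes

The four points are coplanar iff the 3×3 determinant with rows DE, DF, DG is zero.
Rows: (459, -831, -96), (68, -372, -62), (490, 126, 92).
Expanding along the first row: (459)(-26412) − (-831)(36636) + (-96)(190848) = 0.
Zero determinant ⇒ coplanar.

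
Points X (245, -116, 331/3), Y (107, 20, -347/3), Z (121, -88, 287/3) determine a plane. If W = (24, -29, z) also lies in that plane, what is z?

10

The plane through X, Y, Z has equation (13000/3)x + 26000y + 13000z = -520000.
Substituting W: (13000)z + (-650000) = -520000, so z = 10.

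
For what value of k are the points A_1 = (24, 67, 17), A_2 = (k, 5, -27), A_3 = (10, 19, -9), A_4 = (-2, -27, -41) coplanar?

The points are coplanar iff A_1A_2 · (A_1A_3 × A_1A_4) = 0.
Expanding, this is linear in k: (340)k + (-2720) = 0.
So k = 8.

8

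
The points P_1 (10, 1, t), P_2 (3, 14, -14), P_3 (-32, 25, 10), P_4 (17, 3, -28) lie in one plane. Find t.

Coplanarity ⇔ det[P_1P_2; P_1P_3; P_1P_4] = 0.
Expanding, this is linear in t: (-231)t + (-6006) = 0.
So t = -26.

-26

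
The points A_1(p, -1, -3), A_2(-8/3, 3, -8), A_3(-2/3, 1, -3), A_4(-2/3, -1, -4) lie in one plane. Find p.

-1/3

Coplanarity ⇔ det[A_1A_2; A_1A_3; A_1A_4] = 0.
Expanding, this is linear in p: (-12)p + (-4) = 0.
So p = -1/3.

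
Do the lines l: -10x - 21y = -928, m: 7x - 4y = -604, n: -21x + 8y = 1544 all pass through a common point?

Lines aᵢx + bᵢy = cᵢ with pairwise distinct directions are concurrent exactly when det[aᵢ bᵢ cᵢ] = 0.
Here the determinant is 28.
Nonzero, so no common point exists.

No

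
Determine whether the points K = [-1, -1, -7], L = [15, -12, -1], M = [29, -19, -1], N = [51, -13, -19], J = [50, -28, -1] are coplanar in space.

No

The plane through K, L, M has normal n = KL × KM = (42, 84, 42) and equation n·P = -420.
Checking the remaining points: n·N = 252, n·J = -294.
Since n·N = 252 ≠ -420, N is off the plane and the points are not all coplanar.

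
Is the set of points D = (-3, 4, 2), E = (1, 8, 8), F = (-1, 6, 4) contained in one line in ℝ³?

No

DE = (4, 4, 6), DF = (2, 2, 2).
Comparing components 2 and 3: (4)(2) − (6)(2) = -4 ≠ 0, so DE and DF are not parallel and the points are not collinear.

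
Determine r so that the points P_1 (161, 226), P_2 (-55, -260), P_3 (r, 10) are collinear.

65

Collinearity: (P_3 − P_1) must be parallel to (P_2 − P_1) = (-216, -486).
Cross-multiplying the components: (r − 161)·(-486) = (-216)·(-216).
Solving gives r = 65.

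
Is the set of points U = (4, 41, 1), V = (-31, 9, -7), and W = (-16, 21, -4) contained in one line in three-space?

UV = (-35, -32, -8), UW = (-20, -20, -5).
UV × UW = (0, -15, 60).
The cross product is nonzero, so the points do not lie on one line.

No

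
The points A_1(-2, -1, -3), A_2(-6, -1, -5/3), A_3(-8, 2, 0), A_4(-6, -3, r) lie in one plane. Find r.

Normal to plane A_1A_2A_3: n = (-4, 4, -12); plane equation n·P = 40.
Requiring n·A_4 = 40: (-12)r + (12) = 40.
So r = -7/3.

-7/3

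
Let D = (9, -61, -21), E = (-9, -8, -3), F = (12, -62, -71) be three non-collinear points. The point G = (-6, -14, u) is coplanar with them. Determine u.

-23

Coplanarity requires DE · (DF × DG) = 0.
DE = (-18, 53, 18), DF = (3, -1, -50); the triple product is linear in u with coefficient -141 and constant term -3243.
Setting it to zero: u = -23.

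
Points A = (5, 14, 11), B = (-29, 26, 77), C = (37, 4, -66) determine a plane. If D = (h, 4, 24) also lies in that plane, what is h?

22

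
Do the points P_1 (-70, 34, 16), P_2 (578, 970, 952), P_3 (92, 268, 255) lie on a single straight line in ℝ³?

No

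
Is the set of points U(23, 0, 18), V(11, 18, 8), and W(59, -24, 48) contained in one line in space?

UV = (-12, 18, -10), UW = (36, -24, 30).
UV × UW = (300, 0, -360).
The cross product is nonzero, so the points do not lie on one line.

No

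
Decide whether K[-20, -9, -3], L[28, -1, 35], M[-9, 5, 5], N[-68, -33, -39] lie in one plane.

No

With K as base: KL = (48, 8, 38), KM = (11, 14, 8), KN = (-48, -24, -36).
KM × KN = (-312, 12, 408).
KL · (KM × KN) = 624.
Since 624 ≠ 0, the four points are not coplanar.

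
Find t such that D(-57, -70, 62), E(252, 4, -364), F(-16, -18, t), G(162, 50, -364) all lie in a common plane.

Normal to plane DEG: n = (19596, 38340, 20874); plane equation n·P = -2506584.
Requiring n·F = -2506584: (20874)t + (-1003656) = -2506584.
So t = -72.

-72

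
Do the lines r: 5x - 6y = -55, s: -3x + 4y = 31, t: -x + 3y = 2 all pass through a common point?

Intersecting r and s: solving the 2×2 system gives (x, y) = (-17, -5).
Substitute into t: (-1)(-17) + (3)(-5) = 2.
This equals 2, so (-17, -5) lies on all three lines and they are concurrent.

Yes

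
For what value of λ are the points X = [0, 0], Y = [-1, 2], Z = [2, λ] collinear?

-4

Collinearity: (Z − X) must be parallel to (Y − X) = (-1, 2).
Cross-multiplying the components: (λ − 0)·(-1) = (2)·(2).
Solving gives λ = -4.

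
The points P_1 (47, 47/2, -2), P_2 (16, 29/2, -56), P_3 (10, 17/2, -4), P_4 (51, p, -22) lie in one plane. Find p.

The points are coplanar iff P_1P_2 · (P_1P_3 × P_1P_4) = 0.
Expanding, this is linear in p: (1936)p + (-51304) = 0.
So p = 53/2.

53/2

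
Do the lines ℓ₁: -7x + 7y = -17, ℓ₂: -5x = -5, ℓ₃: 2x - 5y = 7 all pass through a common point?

Intersecting ℓ₁ and ℓ₂: solving the 2×2 system gives (x, y) = (1, -10/7).
Substitute into ℓ₃: (2)(1) + (-5)(-10/7) = 64/7.
But ℓ₃ requires 7 ≠ 64/7, so the three lines have no common point.

No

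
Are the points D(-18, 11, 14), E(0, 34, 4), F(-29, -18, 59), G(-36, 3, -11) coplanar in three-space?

No

With D as base: DE = (18, 23, -10), DF = (-11, -29, 45), DG = (-18, -8, -25).
DF × DG = (1085, -1085, -434).
DE · (DF × DG) = -1085.
Since -1085 ≠ 0, the four points are not coplanar.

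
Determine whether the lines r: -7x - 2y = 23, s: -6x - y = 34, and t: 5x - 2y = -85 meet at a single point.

Yes

The three lines meet at one point iff the augmented coefficient matrix [aᵢ bᵢ cᵢ] has rank < 3, i.e. its determinant vanishes.
Here the determinant is 0.
It vanishes, so the lines are concurrent at (-9, 20).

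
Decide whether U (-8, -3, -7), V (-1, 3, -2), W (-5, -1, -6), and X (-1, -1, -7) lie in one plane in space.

The four points are coplanar iff the 3×3 determinant with rows UV, UW, UX is zero.
Rows: (7, 6, 5), (3, 2, 1), (7, 2, 0).
Expanding along the first row: (7)(-2) − (6)(-7) + (5)(-8) = -12.
Nonzero ⇒ not coplanar.

No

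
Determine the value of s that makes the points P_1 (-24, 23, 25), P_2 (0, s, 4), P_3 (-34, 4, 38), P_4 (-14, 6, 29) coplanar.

Normal to plane P_1P_3P_4: n = (145, 170, 360); plane equation n·P = 9430.
Requiring n·P_2 = 9430: (170)s + (1440) = 9430.
So s = 47.

47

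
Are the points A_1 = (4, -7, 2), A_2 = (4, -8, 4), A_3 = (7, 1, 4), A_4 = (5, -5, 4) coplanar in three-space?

Yes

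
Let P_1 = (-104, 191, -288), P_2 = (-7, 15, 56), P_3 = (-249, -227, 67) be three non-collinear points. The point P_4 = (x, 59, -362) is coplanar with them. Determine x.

-301

A normal to the plane is n = P_1P_2 × P_1P_3 = (81312, -84315, -66066).
P_4 lies in the plane iff n · P_1P_4 = 0.
This gives (81312)x + (24474912) = 0, so x = -301.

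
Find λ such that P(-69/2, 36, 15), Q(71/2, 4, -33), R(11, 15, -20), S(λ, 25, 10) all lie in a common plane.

-9

Coplanarity ⇔ det[PQ; PR; PS] = 0.
Expanding, this is linear in λ: (112)λ + (1008) = 0.
So λ = -9.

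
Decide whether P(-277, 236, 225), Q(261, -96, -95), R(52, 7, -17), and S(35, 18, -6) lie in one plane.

A normal to the plane through P, Q, R is n = PQ × PR = (7064, 24916, -13974).
The plane has equation n·X = 779298. For S: n·S = 779572.
779572 ≠ 779298, so S is off the plane.

No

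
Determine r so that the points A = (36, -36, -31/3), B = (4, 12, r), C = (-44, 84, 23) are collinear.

Direction AC = (-80, 120, 100/3). From the x-coordinate of B, the parameter along the line is τ = (4 − 36)/(-80) = 2/5.
Then r = (-31/3) + 2/5·(100/3) = 3.

3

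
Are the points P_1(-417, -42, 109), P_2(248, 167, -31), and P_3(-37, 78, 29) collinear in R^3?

No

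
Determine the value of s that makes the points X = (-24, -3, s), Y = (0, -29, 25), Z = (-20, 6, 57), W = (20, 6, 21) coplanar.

57

Coplanarity ⇔ det[XY; XZ; XW] = 0.
Expanding, this is linear in s: (1400)s + (-79800) = 0.
So s = 57.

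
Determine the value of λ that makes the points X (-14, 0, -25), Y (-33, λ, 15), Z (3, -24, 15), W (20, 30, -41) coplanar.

-42

Normal to plane XZW: n = (-816, 1632, 1326); plane equation n·P = -21726.
Requiring n·Y = -21726: (1632)λ + (46818) = -21726.
So λ = -42.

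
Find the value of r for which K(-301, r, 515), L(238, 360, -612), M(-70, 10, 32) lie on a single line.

Direction LM = (-308, -350, 644). From the x-coordinate of K, the parameter along the line is τ = (-301 − 238)/(-308) = 7/4.
Then r = 360 + 7/4·(-350) = -505/2.

-505/2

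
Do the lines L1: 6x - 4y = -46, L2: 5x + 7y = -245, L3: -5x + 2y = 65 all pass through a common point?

Lines aᵢx + bᵢy = cᵢ with pairwise distinct directions are concurrent exactly when det[aᵢ bᵢ cᵢ] = 0.
Here the determinant is 0.
It vanishes, so the lines are concurrent at (-21, -20).

Yes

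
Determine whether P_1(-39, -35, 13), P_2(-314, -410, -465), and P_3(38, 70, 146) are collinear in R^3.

P_1P_2 = (-275, -375, -478), P_1P_3 = (77, 105, 133).
P_1P_2 × P_1P_3 = (315, -231, 0).
The cross product is nonzero, so the points do not lie on one line.

No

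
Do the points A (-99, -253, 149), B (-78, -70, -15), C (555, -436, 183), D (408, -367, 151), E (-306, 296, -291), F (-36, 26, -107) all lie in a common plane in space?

Yes

The plane through A, B, C has normal n = AB × AC = (-23790, -107970, -123525) and equation n·P = 11266395.
Checking the remaining points: n·D = 11266395, n·E = 11266395, n·F = 11266395.
All equal 11266395, so all 6 points lie in one plane.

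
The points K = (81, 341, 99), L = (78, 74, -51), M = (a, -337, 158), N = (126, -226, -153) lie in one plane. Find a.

Normal to plane KLN: n = (-17766, -7506, 13716); plane equation n·P = -2640708.
Requiring n·M = -2640708: (-17766)a + (4696650) = -2640708.
So a = 413.

413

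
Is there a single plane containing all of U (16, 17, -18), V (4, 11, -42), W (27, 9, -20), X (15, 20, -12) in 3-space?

No

The four points are coplanar iff the 3×3 determinant with rows UV, UW, UX is zero.
Rows: (-12, -6, -24), (11, -8, -2), (-1, 3, 6).
Expanding along the first row: (-12)(-42) − (-6)(64) + (-24)(25) = 288.
Nonzero ⇒ not coplanar.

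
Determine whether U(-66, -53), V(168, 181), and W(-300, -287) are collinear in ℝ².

UV = (234, 234), UW = (-234, -234).
det[UV; UW] = (234)(-234) − (234)(-234) = 0.
The determinant is zero, so the points are collinear.

Yes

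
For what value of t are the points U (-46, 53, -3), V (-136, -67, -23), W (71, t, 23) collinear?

Direction UV = (-90, -120, -20). From the x-coordinate of W, the parameter along the line is τ = (71 − (-46))/(-90) = -13/10.
Then t = 53 + (-13/10)·(-120) = 209.

209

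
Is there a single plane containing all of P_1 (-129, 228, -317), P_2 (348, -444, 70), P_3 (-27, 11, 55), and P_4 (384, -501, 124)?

Yes

With P_1 as base: P_1P_2 = (477, -672, 387), P_1P_3 = (102, -217, 372), P_1P_4 = (513, -729, 441).
P_1P_3 × P_1P_4 = (175491, 145854, 36963).
P_1P_2 · (P_1P_3 × P_1P_4) = 0.
The scalar triple product vanishes, so the four points are coplanar.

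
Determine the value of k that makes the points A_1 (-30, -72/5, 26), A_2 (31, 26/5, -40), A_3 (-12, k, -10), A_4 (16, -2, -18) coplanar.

-9/5

The points are coplanar iff A_1A_2 · (A_1A_3 × A_1A_4) = 0.
Expanding, this is linear in k: (352)k + (3168/5) = 0.
So k = -9/5.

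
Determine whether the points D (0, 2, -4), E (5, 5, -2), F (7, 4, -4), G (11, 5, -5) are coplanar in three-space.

No

A normal to the plane through D, E, F is n = DE × DF = (-4, 14, -11).
The plane has equation n·P = 72. For G: n·G = 81.
81 ≠ 72, so G is off the plane.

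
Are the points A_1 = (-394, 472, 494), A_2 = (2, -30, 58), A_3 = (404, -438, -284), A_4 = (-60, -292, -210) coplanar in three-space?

No

The four points are coplanar iff the 3×3 determinant with rows A_1A_2, A_1A_3, A_1A_4 is zero.
Rows: (396, -502, -436), (798, -910, -778), (334, -764, -704).
Expanding along the first row: (396)(46248) − (-502)(-301940) + (-436)(-305732) = 39480.
Nonzero ⇒ not coplanar.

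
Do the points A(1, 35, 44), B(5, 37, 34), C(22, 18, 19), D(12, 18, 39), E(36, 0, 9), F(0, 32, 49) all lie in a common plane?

The plane through A, B, C has normal n = AB × AC = (-220, -110, -110) and equation n·P = -8910.
Checking the remaining points: n·D = -8910, n·E = -8910, n·F = -8910.
All equal -8910, so all 6 points lie in one plane.

Yes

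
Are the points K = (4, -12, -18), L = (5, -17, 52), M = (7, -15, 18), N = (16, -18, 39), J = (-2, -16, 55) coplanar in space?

The plane through K, L, M has normal n = KL × KM = (30, 174, 12) and equation n·P = -2184.
Checking the remaining points: n·N = -2184, n·J = -2184.
All equal -2184, so all 5 points lie in one plane.

Yes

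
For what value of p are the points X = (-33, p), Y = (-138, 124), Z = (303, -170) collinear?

54

The three points are collinear iff det[XY; XZ] = 0.
This determinant is linear in p: (441)p + (-23814) = 0, so p = 54.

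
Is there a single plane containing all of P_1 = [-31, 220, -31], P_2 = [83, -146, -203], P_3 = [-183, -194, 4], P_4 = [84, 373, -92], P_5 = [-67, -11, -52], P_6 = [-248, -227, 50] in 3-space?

No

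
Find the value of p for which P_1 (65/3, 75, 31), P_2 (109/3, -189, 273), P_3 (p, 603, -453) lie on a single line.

-23/3

Collinearity requires P_1P_2 × P_1P_3 = 0; each component is linear in p.
The y-component gives (242)p + (5566/3) = 0, so p = -23/3.
The remaining components then also vanish.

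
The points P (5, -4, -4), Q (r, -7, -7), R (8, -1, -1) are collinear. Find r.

Direction PR = (3, 3, 3). From the y-coordinate of Q, the parameter along the line is τ = (-7 − (-4))/3 = -1.
Then r = 5 + (-1)·(3) = 2.

2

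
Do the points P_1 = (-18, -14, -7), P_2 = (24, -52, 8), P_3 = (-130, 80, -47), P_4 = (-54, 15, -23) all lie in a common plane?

No

A normal to the plane through P_1, P_2, P_3 is n = P_1P_2 × P_1P_3 = (110, 0, -308).
The plane has equation n·P = 176. For P_4: n·P_4 = 1144.
1144 ≠ 176, so P_4 is off the plane.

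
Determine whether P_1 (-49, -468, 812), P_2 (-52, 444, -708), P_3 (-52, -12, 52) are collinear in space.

P_1P_2 = (-3, 912, -1520), P_1P_3 = (-3, 456, -760).
P_1P_2 × P_1P_3 = (0, 2280, 1368).
The cross product is nonzero, so the points do not lie on one line.

No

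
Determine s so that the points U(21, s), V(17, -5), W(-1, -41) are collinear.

3

The three points are collinear iff det[UV; UW] = 0.
This determinant is linear in s: (-18)s + (54) = 0, so s = 3.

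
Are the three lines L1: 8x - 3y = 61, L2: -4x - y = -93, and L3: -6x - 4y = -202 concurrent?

Yes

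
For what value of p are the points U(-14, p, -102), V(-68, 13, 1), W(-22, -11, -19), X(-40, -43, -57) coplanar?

The points are coplanar iff UV · (UW × UX) = 0.
Expanding, this is linear in p: (-2108)p + (-183396) = 0.
So p = -87.

-87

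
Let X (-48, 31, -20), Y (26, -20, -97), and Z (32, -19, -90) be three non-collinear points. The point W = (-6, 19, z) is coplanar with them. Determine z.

-20

The plane through X, Y, Z has equation −280x − 980y + 380z = -24540.
Substituting W: (380)z + (-16940) = -24540, so z = -20.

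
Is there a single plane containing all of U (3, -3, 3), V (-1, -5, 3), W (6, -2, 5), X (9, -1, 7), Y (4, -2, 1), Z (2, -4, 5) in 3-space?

The plane through U, V, W has normal n = UV × UW = (-4, 8, 2) and equation n·P = -30.
Checking the remaining points: n·X = -30, n·Y = -30, n·Z = -30.
All equal -30, so all 6 points lie in one plane.

Yes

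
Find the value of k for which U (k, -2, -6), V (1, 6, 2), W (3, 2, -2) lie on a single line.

Collinearity requires UV × UW = 0; each component is linear in k.
The y-component gives (-4)k + (20) = 0, so k = 5.
The remaining components then also vanish.

5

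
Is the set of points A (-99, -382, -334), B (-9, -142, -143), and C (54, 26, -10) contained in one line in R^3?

AB = (90, 240, 191), AC = (153, 408, 324).
Comparing components 2 and 3: (240)(324) − (191)(408) = -168 ≠ 0, so AB and AC are not parallel and the points are not collinear.

No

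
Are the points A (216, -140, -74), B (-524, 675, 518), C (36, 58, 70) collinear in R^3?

No

AB = (-740, 815, 592), AC = (-180, 198, 144).
AB × AC = (144, 0, 180).
The cross product is nonzero, so the points do not lie on one line.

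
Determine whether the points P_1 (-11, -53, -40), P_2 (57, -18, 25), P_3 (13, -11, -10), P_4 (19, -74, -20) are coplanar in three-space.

With P_1 as base: P_1P_2 = (68, 35, 65), P_1P_3 = (24, 42, 30), P_1P_4 = (30, -21, 20).
P_1P_3 × P_1P_4 = (1470, 420, -1764).
P_1P_2 · (P_1P_3 × P_1P_4) = 0.
The scalar triple product vanishes, so the four points are coplanar.

Yes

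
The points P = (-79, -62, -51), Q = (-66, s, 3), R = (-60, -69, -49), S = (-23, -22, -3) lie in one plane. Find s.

Coplanarity ⇔ det[PQ; PR; PS] = 0.
Expanding, this is linear in s: (-800)s + (7200) = 0.
So s = 9.

9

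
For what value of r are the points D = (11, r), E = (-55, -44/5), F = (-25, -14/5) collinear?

22/5

Collinearity: (D − E) must be parallel to (F − E) = (30, 6).
Cross-multiplying the components: (r − (-44/5))·(30) = (66)·(6).
Solving gives r = 22/5.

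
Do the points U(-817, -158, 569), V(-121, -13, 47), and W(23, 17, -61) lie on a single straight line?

Yes

UV = (696, 145, -522), UW = (840, 175, -630).
UV × UW = (0, 0, 0).
The cross product vanishes, so the three points are collinear.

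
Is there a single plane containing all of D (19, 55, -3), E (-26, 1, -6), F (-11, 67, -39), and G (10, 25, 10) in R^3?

With D as base: DE = (-45, -54, -3), DF = (-30, 12, -36), DG = (-9, -30, 13).
DF × DG = (-924, 714, 1008).
DE · (DF × DG) = 0.
The scalar triple product vanishes, so the four points are coplanar.

Yes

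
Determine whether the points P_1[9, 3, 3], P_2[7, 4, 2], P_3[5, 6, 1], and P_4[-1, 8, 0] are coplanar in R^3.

With P_1 as base: P_1P_2 = (-2, 1, -1), P_1P_3 = (-4, 3, -2), P_1P_4 = (-10, 5, -3).
P_1P_3 × P_1P_4 = (1, 8, 10).
P_1P_2 · (P_1P_3 × P_1P_4) = -4.
Since -4 ≠ 0, the four points are not coplanar.

No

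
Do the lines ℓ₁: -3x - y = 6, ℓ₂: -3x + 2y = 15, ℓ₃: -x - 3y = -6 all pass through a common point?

Yes

The three lines meet at one point iff the augmented coefficient matrix [aᵢ bᵢ cᵢ] has rank < 3, i.e. its determinant vanishes.
Here the determinant is 0.
It vanishes, so the lines are concurrent at (-3, 3).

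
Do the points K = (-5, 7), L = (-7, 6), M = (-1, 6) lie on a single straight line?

KL = (-2, -1), KM = (4, -1).
det[KL; KM] = (-2)(-1) − (-1)(4) = 6.
The determinant is nonzero, so they are not collinear.

No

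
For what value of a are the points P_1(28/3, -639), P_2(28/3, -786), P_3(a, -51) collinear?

Collinearity: (P_3 − P_1) must be parallel to (P_2 − P_1) = (0, -147).
Cross-multiplying the components: (a − 28/3)·(-147) = (588)·(0).
Solving gives a = 28/3.

28/3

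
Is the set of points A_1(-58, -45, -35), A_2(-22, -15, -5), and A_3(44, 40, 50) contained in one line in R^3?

Yes

A_1A_2 = (36, 30, 30), A_1A_3 = (102, 85, 85).
A_1A_2 × A_1A_3 = (0, 0, 0).
The cross product vanishes, so the three points are collinear.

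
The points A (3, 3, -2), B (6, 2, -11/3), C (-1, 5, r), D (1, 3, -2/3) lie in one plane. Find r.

The points are coplanar iff AB · (AC × AD) = 0.
Expanding, this is linear in r: (2)r + (0) = 0.
So r = 0.

0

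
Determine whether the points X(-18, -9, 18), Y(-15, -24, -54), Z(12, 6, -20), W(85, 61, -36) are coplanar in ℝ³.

Yes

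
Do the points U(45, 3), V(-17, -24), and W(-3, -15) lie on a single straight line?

No

UV = (-62, -27), UW = (-48, -18).
det[UV; UW] = (-62)(-18) − (-27)(-48) = -180.
The determinant is nonzero, so they are not collinear.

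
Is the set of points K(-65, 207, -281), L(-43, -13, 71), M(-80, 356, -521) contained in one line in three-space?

No

KL = (22, -220, 352), KM = (-15, 149, -240).
Comparing components 2 and 3: (-220)(-240) − (352)(149) = 352 ≠ 0, so KL and KM are not parallel and the points are not collinear.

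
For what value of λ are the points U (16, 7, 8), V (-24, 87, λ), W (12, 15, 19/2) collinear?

Direction UW = (-4, 8, 3/2). From the x-coordinate of V, the parameter along the line is τ = (-24 − 16)/(-4) = 10.
Then λ = 8 + 10·(3/2) = 23.

23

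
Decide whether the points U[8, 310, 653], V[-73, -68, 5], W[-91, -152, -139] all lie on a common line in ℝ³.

Yes

UV = (-81, -378, -648), UW = (-99, -462, -792).
UV × UW = (0, 0, 0).
The cross product vanishes, so the three points are collinear.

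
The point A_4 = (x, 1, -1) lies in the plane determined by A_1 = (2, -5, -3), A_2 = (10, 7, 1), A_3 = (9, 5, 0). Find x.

A normal to the plane is n = A_1A_2 × A_1A_3 = (-4, 4, -4).
A_4 lies in the plane iff n · A_1A_4 = 0.
This gives (-4)x + (24) = 0, so x = 6.

6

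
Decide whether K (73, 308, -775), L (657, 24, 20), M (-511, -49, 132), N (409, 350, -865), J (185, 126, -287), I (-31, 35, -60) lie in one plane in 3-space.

No

The plane through K, L, M has normal n = KL × KM = (26227, -993968, -374344) and equation n·P = -14110973.
Checking the remaining points: n·N = -13354397, n·J = -12951245, n·I = -13141277.
Since n·N = -13354397 ≠ -14110973, N is off the plane and the points are not all coplanar.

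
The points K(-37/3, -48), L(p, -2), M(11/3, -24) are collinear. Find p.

55/3

Collinearity: (L − K) must be parallel to (M − K) = (16, 24).
Cross-multiplying the components: (p − (-37/3))·(24) = (46)·(16).
Solving gives p = 55/3.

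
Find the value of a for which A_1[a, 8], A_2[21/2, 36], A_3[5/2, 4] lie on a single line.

Collinearity: (A_1 − A_2) must be parallel to (A_3 − A_2) = (-8, -32).
Cross-multiplying the components: (a − 21/2)·(-32) = (-28)·(-8).
Solving gives a = 7/2.

7/2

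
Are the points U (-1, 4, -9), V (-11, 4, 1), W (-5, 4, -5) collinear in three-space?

Yes

UV = (-10, 0, 10), UW = (-4, 0, 4).
UV × UW = (0, 0, 0).
The cross product vanishes, so the three points are collinear.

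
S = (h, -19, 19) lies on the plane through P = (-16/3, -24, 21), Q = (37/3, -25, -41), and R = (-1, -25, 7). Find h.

Coplanarity requires PQ · (PR × PS) = 0.
PQ = (53/3, -1, -62), PR = (13/3, -1, -14); the triple product is linear in h with coefficient -48 and constant term -336.
Setting it to zero: h = -7.

-7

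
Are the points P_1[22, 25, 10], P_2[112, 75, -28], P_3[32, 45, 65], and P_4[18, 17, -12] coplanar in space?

Yes

A normal to the plane through P_1, P_2, P_3 is n = P_1P_2 × P_1P_3 = (3510, -5330, 1300).
The plane has equation n·P = -43030. For P_4: n·P_4 = -43030.
Equal, so P_4 lies in the plane and all four are coplanar.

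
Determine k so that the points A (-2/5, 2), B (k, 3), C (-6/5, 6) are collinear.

-3/5

The three points are collinear iff det[AB; AC] = 0.
This determinant is linear in k: (4)k + (12/5) = 0, so k = -3/5.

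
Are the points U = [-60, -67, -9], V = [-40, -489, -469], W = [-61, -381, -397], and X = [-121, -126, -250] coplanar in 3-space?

The four points are coplanar iff the 3×3 determinant with rows UV, UW, UX is zero.
Rows: (20, -422, -460), (-1, -314, -388), (-61, -59, -241).
Expanding along the first row: (20)(52782) − (-422)(-23427) + (-460)(-19095) = -46854.
Nonzero ⇒ not coplanar.

No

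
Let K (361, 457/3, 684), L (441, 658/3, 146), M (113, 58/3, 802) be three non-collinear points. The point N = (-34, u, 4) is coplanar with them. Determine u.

-53/3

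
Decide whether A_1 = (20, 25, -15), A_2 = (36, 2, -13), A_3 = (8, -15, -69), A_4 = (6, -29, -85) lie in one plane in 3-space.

No

The four points are coplanar iff the 3×3 determinant with rows A_1A_2, A_1A_3, A_1A_4 is zero.
Rows: (16, -23, 2), (-12, -40, -54), (-14, -54, -70).
Expanding along the first row: (16)(-116) − (-23)(84) + (2)(88) = 252.
Nonzero ⇒ not coplanar.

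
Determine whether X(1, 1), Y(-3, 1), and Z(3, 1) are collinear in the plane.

Yes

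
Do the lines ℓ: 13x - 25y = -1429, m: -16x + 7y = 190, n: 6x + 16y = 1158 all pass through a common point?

Intersecting ℓ and m: solving the 2×2 system gives (x, y) = (17, 66).
Substitute into n: (6)(17) + (16)(66) = 1158.
This equals 1158, so (17, 66) lies on all three lines and they are concurrent.

Yes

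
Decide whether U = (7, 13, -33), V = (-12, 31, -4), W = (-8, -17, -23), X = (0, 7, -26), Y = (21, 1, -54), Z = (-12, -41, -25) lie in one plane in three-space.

The plane through U, V, W has normal n = UV × UW = (1050, -245, 840) and equation n·P = -23555.
Checking the remaining points: n·X = -23555, n·Y = -23555, n·Z = -23555.
All equal -23555, so all 6 points lie in one plane.

Yes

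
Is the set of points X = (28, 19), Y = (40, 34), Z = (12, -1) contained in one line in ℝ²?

Yes

XY = (12, 15), XZ = (-16, -20).
det[XY; XZ] = (12)(-20) − (15)(-16) = 0.
The determinant is zero, so the points are collinear.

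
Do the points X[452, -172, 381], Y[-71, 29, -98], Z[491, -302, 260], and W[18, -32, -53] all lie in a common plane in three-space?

Yes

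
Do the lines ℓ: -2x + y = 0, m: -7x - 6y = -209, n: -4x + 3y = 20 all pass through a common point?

No

Intersecting ℓ and m: solving the 2×2 system gives (x, y) = (11, 22).
Substitute into n: (-4)(11) + (3)(22) = 22.
But n requires 20 ≠ 22, so the three lines have no common point.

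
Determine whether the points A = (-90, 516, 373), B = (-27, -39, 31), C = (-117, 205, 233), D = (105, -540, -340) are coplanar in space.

A normal to the plane through A, B, C is n = AB × AC = (-28662, 18054, -34578).
The plane has equation n·P = -1002150. For D: n·D = -1002150.
Equal, so D lies in the plane and all four are coplanar.

Yes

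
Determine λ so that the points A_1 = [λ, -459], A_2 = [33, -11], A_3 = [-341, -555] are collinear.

Collinearity: (A_1 − A_2) must be parallel to (A_3 − A_2) = (-374, -544).
Cross-multiplying the components: (λ − 33)·(-544) = (-448)·(-374).
Solving gives λ = -275.

-275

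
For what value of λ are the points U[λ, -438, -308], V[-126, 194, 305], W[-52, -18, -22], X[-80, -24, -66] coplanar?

408

Coplanarity ⇔ det[UV; UW; UX] = 0.
Expanding, this is linear in λ: (-7366)λ + (3005328) = 0.
So λ = 408.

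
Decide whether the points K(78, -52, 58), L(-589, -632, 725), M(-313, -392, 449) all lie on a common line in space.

KL = (-667, -580, 667), KM = (-391, -340, 391).
KL × KM = (0, 0, 0).
The cross product vanishes, so the three points are collinear.

Yes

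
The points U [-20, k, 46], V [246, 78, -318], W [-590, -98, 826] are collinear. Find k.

22

Collinearity requires UV × UW = 0; each component is linear in k.
The x-component gives (-1144)k + (25168) = 0, so k = 22.
The remaining components then also vanish.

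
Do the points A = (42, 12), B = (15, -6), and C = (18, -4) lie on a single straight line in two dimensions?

AB = (-27, -18), AC = (-24, -16).
Checking proportionality: AC = 8/9·AB, so the vectors are parallel and the points are collinear.

Yes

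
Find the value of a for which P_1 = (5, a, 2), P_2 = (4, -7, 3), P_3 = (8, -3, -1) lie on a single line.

-6

Direction P_2P_3 = (4, 4, -4). From the x-coordinate of P_1, the parameter along the line is τ = (5 − 4)/4 = 1/4.
Then a = (-7) + 1/4·(4) = -6.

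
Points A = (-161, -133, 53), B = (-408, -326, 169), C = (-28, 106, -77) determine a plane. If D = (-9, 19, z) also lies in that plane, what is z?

-35

A normal to the plane is n = AB × AC = (-2634, -16682, -33364).
D lies in the plane iff n · AD = 0.
This gives (-33364)z + (-1167740) = 0, so z = -35.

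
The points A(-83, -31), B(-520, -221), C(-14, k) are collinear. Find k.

Collinearity: (C − A) must be parallel to (B − A) = (-437, -190).
Cross-multiplying the components: (k − (-31))·(-437) = (69)·(-190).
Solving gives k = -1.

-1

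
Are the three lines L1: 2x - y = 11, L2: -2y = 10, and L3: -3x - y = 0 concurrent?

Lines aᵢx + bᵢy = cᵢ with pairwise distinct directions are concurrent exactly when det[aᵢ bᵢ cᵢ] = 0.
Here the determinant is -16.
Nonzero, so no common point exists.

No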